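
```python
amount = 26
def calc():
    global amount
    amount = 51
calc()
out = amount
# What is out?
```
51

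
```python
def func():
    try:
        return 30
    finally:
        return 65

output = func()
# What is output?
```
65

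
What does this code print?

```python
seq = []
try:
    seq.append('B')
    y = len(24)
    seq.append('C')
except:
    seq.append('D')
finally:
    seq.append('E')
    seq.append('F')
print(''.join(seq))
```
BDEF

Code before exception runs, then except, then all of finally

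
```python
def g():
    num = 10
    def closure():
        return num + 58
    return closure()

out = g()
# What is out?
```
68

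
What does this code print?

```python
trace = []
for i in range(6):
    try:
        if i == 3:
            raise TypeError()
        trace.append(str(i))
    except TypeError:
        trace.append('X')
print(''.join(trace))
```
012X45

Exception on i=3 caught, loop continues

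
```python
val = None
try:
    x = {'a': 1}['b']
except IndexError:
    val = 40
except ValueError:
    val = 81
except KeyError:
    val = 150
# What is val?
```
150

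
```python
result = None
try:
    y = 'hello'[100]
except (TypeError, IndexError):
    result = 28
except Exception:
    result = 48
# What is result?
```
28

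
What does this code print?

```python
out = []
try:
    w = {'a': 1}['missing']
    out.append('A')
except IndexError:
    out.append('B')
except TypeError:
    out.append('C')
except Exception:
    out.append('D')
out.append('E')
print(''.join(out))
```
DE

KeyError not specifically caught, falls to Exception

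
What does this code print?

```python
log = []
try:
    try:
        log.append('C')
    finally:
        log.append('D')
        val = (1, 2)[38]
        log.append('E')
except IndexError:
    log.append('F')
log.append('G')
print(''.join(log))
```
CDFG

Exception in inner finally caught by outer except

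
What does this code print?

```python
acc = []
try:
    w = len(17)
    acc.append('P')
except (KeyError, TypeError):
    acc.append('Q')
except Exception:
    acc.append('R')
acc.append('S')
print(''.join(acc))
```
QS

TypeError matches tuple containing it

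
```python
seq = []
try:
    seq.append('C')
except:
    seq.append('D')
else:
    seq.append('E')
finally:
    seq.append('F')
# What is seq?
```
['C', 'E', 'F']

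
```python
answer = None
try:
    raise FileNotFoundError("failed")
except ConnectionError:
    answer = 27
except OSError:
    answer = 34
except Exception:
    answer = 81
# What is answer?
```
34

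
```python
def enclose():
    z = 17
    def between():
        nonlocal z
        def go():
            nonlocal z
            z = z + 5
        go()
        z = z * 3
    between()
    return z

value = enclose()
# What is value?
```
66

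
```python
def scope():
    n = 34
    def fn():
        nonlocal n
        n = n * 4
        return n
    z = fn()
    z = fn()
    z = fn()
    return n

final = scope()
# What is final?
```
2176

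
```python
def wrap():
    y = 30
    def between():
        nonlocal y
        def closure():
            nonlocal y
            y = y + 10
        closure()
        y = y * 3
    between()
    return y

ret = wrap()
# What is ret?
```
120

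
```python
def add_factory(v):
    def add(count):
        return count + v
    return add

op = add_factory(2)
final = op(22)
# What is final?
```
24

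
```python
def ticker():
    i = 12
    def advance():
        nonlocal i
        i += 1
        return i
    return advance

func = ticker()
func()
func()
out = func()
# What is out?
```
15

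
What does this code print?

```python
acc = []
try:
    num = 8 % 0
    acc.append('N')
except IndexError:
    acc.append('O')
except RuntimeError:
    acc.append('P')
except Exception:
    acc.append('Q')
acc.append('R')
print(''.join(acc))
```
QR

ZeroDivisionError not specifically caught, falls to Exception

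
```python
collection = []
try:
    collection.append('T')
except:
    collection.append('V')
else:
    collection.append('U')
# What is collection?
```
['T', 'U']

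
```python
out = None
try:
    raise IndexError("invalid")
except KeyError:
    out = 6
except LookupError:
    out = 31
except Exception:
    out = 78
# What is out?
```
31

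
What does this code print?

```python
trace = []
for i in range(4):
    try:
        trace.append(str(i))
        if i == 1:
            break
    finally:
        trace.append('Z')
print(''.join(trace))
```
0Z1Z

finally runs even when breaking out of loop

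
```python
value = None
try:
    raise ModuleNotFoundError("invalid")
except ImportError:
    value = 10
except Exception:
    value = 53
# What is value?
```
10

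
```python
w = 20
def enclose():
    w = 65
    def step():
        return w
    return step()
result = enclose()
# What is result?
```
65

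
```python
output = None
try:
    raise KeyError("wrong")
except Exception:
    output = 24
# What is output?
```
24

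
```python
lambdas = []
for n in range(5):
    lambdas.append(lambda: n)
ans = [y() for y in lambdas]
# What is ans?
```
[4, 4, 4, 4, 4]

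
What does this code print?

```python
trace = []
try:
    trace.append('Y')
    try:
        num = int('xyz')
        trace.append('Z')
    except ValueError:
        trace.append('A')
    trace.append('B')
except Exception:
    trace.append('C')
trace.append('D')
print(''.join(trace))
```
YABD

Inner exception caught by inner handler, outer continues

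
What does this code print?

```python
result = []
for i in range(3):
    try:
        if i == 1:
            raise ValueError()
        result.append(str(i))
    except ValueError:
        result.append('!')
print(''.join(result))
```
0!2

Exception on i=1 caught, loop continues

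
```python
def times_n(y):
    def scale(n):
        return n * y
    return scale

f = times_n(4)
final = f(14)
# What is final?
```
56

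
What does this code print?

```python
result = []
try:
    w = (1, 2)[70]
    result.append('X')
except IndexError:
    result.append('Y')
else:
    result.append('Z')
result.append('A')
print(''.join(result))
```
YA

else block skipped when exception is caught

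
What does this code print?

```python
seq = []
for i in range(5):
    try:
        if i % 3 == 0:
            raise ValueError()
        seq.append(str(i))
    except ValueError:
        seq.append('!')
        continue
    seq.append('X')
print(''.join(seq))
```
!1X2X!4X

continue in except skips rest of loop body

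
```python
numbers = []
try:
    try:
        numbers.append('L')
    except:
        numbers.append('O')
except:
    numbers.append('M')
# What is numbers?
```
['L']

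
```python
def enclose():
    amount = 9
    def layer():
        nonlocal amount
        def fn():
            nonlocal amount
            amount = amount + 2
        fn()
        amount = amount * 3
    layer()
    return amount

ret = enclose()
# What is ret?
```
33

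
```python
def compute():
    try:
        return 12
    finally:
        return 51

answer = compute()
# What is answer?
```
51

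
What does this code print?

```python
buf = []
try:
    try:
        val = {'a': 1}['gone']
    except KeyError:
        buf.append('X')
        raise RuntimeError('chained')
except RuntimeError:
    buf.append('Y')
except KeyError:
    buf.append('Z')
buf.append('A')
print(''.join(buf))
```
XYA

RuntimeError raised and caught, original KeyError not re-raised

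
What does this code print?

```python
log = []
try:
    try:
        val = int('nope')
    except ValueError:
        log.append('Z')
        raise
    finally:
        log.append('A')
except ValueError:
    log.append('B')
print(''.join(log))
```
ZAB

finally runs before re-raised exception propagates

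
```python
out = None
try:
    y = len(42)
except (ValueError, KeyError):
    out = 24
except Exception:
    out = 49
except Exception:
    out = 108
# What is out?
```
49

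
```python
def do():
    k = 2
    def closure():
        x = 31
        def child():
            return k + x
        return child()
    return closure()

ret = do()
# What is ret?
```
33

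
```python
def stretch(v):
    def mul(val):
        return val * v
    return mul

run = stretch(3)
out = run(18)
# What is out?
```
54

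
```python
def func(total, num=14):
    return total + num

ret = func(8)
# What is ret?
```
22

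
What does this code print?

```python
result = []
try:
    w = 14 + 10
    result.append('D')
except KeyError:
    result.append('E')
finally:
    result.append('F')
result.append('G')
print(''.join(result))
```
DFG

finally runs after normal execution too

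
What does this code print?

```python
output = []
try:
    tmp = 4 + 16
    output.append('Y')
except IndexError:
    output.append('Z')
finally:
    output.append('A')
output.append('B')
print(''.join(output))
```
YAB

finally runs after normal execution too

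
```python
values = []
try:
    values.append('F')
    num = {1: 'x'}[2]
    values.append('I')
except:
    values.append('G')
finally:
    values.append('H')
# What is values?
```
['F', 'G', 'H']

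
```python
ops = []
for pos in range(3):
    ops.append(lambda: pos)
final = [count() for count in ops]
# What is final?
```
[2, 2, 2]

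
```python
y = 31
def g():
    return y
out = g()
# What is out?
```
31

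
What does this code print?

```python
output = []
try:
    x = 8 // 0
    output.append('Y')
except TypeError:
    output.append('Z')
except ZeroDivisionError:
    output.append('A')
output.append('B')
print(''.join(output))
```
AB

ZeroDivisionError is caught by its specific handler, not TypeError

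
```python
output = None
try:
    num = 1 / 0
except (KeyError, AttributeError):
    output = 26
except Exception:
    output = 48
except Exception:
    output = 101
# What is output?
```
48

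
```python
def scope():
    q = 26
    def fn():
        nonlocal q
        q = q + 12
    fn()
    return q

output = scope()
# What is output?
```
38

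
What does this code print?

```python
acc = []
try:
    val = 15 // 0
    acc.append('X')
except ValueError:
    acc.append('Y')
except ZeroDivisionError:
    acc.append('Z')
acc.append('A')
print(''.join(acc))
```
ZA

ZeroDivisionError is caught by its specific handler, not ValueError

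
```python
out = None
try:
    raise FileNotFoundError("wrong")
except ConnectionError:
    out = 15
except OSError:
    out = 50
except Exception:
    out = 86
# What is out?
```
50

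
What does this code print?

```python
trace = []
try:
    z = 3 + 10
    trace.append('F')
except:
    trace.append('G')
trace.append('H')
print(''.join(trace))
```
FH

No exception, try block completes normally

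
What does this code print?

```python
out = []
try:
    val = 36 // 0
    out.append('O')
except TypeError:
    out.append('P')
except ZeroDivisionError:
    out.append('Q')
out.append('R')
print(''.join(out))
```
QR

ZeroDivisionError is caught by its specific handler, not TypeError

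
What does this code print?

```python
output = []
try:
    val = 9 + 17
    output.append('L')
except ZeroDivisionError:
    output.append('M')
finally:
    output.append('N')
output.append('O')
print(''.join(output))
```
LNO

finally runs after normal execution too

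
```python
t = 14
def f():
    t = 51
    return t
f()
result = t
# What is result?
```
14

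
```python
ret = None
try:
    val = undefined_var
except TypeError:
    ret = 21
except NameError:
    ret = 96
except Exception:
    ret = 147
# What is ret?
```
96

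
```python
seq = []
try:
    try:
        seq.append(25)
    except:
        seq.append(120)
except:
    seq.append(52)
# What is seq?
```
[25]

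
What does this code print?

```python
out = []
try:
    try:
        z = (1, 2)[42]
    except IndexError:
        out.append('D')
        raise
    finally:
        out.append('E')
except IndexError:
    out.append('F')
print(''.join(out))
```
DEF

finally runs before re-raised exception propagates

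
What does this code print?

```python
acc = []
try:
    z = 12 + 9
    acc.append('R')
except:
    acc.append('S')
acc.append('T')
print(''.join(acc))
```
RT

No exception, try block completes normally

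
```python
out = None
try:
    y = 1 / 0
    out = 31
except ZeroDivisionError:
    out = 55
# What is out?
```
55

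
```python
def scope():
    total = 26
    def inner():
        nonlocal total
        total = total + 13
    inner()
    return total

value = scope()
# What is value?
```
39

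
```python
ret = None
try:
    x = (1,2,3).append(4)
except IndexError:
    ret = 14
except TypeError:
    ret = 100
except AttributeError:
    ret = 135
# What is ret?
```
135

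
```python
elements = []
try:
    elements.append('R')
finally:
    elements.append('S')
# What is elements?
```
['R', 'S']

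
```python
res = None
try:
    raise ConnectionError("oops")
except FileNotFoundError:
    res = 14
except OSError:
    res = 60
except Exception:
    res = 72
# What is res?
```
60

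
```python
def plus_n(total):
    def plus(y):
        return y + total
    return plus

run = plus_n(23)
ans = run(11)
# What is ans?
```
34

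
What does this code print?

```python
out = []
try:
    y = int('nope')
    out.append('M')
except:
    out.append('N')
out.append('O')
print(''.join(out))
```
NO

Exception raised in try, caught by bare except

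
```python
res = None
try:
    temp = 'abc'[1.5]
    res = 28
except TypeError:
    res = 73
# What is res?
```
73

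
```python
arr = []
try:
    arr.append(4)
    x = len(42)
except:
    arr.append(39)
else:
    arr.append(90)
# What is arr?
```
[4, 39]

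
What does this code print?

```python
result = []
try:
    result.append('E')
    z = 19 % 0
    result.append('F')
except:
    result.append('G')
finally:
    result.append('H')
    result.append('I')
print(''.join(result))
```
EGHI

Code before exception runs, then except, then all of finally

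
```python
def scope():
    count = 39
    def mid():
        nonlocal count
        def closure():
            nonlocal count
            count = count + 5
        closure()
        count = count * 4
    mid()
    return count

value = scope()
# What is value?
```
176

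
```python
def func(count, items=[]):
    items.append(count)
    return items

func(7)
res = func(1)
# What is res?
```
[7, 1]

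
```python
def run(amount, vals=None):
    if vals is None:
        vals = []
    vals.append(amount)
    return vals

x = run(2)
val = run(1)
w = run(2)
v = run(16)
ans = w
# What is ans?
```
[2]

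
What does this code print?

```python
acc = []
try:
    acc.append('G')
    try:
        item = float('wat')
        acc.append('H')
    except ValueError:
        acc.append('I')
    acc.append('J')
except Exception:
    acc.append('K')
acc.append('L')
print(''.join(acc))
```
GIJL

Inner exception caught by inner handler, outer continues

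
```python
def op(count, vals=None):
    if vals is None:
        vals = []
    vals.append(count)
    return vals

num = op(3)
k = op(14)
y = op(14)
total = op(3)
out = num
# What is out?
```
[3]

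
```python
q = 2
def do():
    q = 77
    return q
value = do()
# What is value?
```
77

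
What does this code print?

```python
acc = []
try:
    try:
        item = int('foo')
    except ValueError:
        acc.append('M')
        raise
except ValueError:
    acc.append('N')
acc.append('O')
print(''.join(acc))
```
MNO

raise without argument re-raises current exception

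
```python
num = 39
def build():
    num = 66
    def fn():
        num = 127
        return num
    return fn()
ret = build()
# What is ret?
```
127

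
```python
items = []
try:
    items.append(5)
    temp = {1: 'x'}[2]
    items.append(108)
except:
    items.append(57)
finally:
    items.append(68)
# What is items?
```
[5, 57, 68]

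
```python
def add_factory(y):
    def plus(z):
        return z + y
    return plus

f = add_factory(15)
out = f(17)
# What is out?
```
32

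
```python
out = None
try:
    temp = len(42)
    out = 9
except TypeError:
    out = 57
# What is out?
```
57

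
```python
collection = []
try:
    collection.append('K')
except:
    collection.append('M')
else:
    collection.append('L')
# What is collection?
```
['K', 'L']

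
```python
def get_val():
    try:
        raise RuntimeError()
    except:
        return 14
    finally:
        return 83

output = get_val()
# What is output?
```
83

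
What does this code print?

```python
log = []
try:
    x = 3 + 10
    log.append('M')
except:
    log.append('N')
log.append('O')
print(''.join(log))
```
MO

No exception, try block completes normally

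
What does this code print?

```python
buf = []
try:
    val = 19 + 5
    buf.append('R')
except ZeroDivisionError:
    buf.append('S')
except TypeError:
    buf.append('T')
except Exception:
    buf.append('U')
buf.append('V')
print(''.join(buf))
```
RV

No exception, try block completes normally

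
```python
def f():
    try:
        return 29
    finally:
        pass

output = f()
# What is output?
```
29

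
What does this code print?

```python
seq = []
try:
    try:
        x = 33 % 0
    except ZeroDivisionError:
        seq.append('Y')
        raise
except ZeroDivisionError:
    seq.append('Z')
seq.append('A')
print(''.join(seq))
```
YZA

raise without argument re-raises current exception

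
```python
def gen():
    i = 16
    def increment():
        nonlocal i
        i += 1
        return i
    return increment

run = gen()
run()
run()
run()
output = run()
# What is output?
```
20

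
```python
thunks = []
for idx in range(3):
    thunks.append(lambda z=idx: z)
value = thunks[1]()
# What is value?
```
1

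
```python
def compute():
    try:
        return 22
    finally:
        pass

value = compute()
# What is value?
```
22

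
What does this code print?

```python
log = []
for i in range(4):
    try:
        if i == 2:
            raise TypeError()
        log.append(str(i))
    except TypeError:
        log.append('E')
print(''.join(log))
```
01E3

Exception on i=2 caught, loop continues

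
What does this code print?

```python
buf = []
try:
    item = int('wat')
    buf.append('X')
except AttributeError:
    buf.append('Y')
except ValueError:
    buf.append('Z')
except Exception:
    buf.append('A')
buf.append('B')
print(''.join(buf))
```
ZB

ValueError matches before generic Exception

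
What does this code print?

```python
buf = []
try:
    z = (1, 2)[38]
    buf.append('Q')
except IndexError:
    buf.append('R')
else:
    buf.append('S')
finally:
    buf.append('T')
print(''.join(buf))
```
RT

Exception: except runs, else skipped, finally runs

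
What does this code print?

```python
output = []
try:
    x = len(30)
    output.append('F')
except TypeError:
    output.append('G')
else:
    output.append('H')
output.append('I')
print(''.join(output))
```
GI

else block skipped when exception is caught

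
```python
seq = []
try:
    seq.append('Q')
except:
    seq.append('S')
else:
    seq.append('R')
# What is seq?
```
['Q', 'R']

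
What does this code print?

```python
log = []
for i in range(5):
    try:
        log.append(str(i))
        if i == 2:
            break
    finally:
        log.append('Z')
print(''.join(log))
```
0Z1Z2Z

finally runs even when breaking out of loop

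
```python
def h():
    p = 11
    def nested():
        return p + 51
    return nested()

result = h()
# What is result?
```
62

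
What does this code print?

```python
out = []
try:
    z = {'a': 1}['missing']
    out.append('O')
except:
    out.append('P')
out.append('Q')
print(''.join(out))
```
PQ

Exception raised in try, caught by bare except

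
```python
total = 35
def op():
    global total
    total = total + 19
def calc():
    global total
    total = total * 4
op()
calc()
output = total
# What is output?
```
216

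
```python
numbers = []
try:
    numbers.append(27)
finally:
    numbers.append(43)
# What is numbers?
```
[27, 43]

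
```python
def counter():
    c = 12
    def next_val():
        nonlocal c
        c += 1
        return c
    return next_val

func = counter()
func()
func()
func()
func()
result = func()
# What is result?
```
17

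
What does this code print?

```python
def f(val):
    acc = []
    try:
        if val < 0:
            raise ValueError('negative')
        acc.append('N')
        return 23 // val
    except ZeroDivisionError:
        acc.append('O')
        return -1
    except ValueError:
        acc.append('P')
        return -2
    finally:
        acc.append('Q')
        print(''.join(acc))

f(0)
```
NOQ

val=0 causes ZeroDivisionError, caught, finally prints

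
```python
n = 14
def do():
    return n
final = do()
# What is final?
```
14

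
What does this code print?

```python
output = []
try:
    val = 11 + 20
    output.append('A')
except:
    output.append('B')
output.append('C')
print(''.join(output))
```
AC

No exception, try block completes normally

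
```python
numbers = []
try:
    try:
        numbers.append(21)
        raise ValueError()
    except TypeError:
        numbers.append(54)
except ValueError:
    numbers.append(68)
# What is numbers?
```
[21, 68]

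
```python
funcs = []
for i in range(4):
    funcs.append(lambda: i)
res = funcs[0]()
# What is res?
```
3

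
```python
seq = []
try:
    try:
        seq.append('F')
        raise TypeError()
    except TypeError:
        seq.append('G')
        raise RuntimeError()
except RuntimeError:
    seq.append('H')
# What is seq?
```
['F', 'G', 'H']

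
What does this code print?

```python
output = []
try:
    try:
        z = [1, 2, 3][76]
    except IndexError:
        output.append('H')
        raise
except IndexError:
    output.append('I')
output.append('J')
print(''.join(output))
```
HIJ

raise without argument re-raises current exception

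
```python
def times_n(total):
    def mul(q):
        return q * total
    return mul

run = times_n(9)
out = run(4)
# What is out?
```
36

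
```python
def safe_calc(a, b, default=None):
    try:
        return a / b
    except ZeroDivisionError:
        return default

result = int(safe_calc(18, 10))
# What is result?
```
1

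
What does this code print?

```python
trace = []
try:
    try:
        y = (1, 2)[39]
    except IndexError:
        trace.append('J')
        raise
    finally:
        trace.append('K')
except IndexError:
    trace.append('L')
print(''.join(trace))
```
JKL

finally runs before re-raised exception propagates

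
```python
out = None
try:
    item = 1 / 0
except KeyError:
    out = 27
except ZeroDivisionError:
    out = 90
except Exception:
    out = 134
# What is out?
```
90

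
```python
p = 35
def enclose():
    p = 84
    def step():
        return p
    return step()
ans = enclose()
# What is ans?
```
84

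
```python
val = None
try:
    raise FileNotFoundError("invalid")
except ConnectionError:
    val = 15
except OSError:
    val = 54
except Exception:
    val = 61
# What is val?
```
54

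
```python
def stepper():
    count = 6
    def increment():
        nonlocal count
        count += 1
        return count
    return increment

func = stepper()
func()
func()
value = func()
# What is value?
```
9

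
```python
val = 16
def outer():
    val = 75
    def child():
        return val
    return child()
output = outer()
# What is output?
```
75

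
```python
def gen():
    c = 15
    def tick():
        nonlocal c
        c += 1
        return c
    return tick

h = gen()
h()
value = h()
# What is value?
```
17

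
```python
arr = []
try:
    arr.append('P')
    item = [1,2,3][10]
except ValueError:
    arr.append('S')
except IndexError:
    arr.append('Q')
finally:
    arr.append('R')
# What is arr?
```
['P', 'Q', 'R']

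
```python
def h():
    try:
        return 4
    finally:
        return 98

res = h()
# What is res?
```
98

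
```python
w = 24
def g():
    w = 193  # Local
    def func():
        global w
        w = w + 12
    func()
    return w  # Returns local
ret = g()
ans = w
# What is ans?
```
36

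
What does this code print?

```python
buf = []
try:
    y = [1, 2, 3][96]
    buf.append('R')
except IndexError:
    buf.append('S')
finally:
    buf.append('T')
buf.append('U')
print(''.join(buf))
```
STU

finally always runs, even after exception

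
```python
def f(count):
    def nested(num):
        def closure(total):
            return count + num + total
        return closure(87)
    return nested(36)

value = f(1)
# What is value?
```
124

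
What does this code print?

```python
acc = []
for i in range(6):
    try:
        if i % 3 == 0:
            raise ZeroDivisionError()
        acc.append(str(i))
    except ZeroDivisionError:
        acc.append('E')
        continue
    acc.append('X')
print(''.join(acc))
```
E1X2XE4X5X

continue in except skips rest of loop body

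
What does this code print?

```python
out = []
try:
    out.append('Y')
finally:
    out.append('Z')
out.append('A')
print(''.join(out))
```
YZA

try/finally without except, no exception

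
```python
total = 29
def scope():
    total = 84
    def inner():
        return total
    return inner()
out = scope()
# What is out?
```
84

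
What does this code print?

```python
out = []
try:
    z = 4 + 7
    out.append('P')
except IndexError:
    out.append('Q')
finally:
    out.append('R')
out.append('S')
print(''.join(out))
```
PRS

finally runs after normal execution too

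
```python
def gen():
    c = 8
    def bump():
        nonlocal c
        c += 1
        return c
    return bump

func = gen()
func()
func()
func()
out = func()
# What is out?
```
12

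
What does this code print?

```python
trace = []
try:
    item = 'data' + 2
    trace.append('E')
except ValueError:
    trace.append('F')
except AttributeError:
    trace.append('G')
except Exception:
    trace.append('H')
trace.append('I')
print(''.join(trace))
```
HI

TypeError not specifically caught, falls to Exception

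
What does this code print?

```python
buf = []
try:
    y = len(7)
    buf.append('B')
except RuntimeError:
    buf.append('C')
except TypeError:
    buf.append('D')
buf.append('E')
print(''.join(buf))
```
DE

TypeError is caught by its specific handler, not RuntimeError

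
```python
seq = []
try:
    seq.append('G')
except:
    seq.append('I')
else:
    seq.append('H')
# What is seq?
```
['G', 'H']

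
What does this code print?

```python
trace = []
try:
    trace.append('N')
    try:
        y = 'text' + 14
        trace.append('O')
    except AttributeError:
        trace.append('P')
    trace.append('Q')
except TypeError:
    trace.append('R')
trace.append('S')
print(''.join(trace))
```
NRS

Inner handler doesn't match, propagates to outer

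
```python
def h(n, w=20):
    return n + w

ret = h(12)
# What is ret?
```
32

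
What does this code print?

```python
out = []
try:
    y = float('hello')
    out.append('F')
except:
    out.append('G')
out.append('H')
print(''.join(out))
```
GH

Exception raised in try, caught by bare except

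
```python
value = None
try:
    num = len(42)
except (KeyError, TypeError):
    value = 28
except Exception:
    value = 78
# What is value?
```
28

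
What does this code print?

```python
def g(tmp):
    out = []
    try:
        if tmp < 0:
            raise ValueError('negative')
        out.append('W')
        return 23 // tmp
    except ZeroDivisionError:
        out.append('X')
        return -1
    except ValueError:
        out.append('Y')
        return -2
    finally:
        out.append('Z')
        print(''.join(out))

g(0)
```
WXZ

tmp=0 causes ZeroDivisionError, caught, finally prints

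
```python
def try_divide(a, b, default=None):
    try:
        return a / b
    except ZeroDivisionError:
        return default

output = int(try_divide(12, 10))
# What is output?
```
1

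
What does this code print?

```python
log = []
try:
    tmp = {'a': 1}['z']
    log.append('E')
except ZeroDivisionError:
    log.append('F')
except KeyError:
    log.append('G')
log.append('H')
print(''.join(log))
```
GH

KeyError is caught by its specific handler, not ZeroDivisionError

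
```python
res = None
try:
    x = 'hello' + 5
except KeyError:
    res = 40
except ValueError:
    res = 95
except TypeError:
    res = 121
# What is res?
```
121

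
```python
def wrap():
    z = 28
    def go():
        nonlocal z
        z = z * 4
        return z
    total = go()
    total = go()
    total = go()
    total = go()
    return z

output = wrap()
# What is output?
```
7168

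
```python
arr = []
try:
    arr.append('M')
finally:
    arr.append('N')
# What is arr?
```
['M', 'N']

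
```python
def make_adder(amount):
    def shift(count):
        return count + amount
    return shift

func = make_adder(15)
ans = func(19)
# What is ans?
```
34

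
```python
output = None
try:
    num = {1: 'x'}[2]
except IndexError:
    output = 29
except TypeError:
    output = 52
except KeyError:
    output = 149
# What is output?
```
149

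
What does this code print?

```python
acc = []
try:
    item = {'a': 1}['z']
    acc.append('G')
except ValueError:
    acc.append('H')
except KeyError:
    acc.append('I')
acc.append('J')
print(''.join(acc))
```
IJ

KeyError is caught by its specific handler, not ValueError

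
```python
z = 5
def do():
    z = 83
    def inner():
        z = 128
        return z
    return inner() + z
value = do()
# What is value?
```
211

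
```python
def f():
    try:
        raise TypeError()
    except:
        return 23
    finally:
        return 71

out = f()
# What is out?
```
71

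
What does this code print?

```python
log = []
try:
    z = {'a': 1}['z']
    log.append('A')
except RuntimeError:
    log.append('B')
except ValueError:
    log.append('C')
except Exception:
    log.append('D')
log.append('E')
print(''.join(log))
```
DE

KeyError not specifically caught, falls to Exception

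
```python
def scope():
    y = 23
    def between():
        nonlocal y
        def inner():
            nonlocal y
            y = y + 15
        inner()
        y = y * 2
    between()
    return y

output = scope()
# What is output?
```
76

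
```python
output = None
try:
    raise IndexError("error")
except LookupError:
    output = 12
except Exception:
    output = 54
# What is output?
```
12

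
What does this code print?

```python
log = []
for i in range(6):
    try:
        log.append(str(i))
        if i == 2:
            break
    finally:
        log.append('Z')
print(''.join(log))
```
0Z1Z2Z

finally runs even when breaking out of loop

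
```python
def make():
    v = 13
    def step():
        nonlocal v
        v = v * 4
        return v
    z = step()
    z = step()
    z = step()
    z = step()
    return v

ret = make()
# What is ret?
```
3328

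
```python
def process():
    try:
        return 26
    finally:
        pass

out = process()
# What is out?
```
26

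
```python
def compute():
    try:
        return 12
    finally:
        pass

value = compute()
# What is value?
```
12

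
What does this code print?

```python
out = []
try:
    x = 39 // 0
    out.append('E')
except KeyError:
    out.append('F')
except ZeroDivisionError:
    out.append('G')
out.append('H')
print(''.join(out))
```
GH

ZeroDivisionError is caught by its specific handler, not KeyError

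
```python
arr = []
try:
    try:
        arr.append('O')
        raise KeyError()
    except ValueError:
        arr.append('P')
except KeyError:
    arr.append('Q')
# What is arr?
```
['O', 'Q']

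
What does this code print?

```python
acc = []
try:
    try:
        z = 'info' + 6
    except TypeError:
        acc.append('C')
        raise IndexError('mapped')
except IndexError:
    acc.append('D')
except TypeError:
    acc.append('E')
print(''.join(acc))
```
CD

New IndexError raised, caught by outer IndexError handler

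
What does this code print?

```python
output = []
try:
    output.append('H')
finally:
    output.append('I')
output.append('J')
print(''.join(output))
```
HIJ

try/finally without except, no exception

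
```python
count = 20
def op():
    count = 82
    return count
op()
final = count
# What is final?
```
20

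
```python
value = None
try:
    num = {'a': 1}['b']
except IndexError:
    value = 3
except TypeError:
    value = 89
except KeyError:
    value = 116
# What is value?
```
116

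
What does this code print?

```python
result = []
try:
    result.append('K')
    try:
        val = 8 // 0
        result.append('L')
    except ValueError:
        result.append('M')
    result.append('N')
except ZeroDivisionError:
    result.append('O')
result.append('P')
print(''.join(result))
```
KOP

Inner handler doesn't match, propagates to outer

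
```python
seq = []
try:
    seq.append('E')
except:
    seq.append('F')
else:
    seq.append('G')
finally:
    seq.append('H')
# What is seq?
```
['E', 'G', 'H']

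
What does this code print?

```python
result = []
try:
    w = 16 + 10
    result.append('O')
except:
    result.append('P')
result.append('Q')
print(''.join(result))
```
OQ

No exception, try block completes normally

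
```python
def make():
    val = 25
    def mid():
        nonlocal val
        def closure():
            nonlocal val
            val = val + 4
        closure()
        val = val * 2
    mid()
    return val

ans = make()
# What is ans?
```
58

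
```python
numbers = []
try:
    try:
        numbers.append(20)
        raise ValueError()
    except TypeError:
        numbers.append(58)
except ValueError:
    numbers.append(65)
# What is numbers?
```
[20, 65]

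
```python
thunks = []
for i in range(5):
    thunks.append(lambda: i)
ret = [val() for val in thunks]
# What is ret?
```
[4, 4, 4, 4, 4]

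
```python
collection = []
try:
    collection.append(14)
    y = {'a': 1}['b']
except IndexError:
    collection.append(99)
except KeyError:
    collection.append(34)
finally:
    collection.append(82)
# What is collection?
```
[14, 34, 82]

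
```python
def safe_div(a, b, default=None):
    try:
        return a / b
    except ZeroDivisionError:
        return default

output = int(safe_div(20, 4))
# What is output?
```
5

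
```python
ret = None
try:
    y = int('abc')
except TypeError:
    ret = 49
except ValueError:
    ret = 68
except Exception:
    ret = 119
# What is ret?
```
68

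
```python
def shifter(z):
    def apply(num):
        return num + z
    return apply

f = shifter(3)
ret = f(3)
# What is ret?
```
6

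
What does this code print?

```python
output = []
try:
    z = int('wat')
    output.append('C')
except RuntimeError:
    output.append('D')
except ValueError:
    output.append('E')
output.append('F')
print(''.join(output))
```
EF

ValueError is caught by its specific handler, not RuntimeError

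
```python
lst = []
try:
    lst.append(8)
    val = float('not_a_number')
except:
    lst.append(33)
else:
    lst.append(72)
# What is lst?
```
[8, 33]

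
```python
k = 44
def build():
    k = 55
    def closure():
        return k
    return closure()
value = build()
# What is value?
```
55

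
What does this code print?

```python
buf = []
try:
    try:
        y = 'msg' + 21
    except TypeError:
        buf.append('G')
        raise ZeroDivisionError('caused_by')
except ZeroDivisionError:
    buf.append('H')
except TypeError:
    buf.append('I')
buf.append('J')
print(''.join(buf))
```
GHJ

ZeroDivisionError raised and caught, original TypeError not re-raised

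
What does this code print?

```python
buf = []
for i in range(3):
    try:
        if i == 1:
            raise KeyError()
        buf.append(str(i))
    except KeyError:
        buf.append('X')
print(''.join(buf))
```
0X2

Exception on i=1 caught, loop continues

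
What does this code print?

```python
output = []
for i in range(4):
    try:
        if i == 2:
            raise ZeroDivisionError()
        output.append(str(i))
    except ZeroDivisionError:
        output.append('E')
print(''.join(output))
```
01E3

Exception on i=2 caught, loop continues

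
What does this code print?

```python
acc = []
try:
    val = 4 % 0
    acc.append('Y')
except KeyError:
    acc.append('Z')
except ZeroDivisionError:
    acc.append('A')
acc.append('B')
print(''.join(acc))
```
AB

ZeroDivisionError is caught by its specific handler, not KeyError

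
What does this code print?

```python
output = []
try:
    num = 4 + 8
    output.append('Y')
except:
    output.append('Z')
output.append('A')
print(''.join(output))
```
YA

No exception, try block completes normally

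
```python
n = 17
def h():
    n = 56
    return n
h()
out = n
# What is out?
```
17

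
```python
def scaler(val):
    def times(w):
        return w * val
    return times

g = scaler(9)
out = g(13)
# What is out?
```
117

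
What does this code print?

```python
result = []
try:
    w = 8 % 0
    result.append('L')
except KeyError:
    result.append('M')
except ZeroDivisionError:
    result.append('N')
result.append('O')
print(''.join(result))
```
NO

ZeroDivisionError is caught by its specific handler, not KeyError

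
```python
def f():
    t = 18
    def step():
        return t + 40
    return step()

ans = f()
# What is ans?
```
58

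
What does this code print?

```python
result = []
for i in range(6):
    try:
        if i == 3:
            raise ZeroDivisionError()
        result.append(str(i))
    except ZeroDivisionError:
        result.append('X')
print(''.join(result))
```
012X45

Exception on i=3 caught, loop continues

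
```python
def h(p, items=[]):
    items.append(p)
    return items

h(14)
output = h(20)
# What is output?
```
[14, 20]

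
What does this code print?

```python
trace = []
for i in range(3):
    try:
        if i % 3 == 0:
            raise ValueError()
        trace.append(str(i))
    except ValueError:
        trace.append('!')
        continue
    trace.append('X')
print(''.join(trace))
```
!1X2X

continue in except skips rest of loop body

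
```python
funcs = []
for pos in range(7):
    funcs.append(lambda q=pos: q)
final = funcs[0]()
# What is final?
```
0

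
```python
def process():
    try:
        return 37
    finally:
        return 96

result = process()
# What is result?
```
96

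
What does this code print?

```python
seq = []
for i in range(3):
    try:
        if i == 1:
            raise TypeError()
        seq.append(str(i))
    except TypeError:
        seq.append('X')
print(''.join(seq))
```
0X2

Exception on i=1 caught, loop continues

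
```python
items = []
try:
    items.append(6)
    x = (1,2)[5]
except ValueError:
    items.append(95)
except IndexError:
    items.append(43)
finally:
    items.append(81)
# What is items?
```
[6, 43, 81]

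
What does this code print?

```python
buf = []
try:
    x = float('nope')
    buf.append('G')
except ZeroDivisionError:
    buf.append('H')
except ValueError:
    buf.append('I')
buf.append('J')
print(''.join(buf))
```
IJ

ValueError is caught by its specific handler, not ZeroDivisionError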